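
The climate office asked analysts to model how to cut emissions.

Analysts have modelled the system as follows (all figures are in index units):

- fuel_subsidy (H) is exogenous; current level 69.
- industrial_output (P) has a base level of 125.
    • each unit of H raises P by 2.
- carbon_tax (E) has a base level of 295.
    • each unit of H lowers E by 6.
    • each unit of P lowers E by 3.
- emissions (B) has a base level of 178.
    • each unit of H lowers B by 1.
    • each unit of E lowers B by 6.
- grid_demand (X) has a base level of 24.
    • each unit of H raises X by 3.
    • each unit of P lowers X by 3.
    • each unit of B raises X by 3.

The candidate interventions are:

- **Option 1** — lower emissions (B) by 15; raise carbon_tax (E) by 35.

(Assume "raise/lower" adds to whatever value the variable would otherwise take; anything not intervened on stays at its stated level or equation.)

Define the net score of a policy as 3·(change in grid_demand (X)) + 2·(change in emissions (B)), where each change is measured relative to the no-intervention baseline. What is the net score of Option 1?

-2475

Baseline:
  H = 69
  P = 125 + 2·69 = 263
  E = 295 − 6·69 − 3·263 = -908
  B = 178 − 69 − 6·(-908) = 5557
  X = 24 + 3·69 − 3·263 + 3·5557 = 16113
Option 1 (B − 15, E + 35):
  H = 69
  P = 125 + 2·69 = 263
  E = 295 − 6·69 − 3·263 (+35 from intervention) = -873
  B = 178 − 69 − 6·(-873) (−15 from intervention) = 5332
  X = 24 + 3·69 − 3·263 + 3·5332 = 15438
ΔX = 15438 − 16113 = -675; ΔB = 5332 − 5557 = -225
Score = 3·(-675) + 2·(-225) = -2475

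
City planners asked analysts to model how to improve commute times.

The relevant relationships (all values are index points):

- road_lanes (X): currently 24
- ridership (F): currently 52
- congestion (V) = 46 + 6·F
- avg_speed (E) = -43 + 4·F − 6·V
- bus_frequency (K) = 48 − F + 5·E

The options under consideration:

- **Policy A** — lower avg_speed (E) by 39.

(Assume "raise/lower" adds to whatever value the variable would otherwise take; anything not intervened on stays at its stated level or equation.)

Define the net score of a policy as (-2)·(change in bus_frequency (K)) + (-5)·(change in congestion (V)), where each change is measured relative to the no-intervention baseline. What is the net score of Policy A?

390

Baseline:
  F = 52
  V = 46 + 6·52 = 358
  E = -43 + 4·52 − 6·358 = -1983
  K = 48 − 52 + 5·(-1983) = -9919
Policy A (E − 39):
  F = 52
  V = 46 + 6·52 = 358
  E = -43 + 4·52 − 6·358 (−39 from intervention) = -2022
  K = 48 − 52 + 5·(-2022) = -10114
ΔK = -10114 − (-9919) = -195; ΔV = 358 − 358 = 0
Score = (-2)·(-195) + (-5)·0 = 390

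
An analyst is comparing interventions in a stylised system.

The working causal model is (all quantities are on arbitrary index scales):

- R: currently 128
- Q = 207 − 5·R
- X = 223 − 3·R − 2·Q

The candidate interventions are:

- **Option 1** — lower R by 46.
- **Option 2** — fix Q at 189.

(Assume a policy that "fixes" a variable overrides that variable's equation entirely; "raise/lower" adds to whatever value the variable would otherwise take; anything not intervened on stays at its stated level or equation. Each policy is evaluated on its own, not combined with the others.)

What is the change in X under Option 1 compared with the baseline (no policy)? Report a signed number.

-322

Baseline:
  R = 128
  Q = 207 − 5·128 = -433
  X = 223 − 3·128 − 2·(-433) = 705
Option 1 (R − 46):
  R = 128 − 46 = 82
  Q = 207 − 5·82 = -203
  X = 223 − 3·82 − 2·(-203) = 383
Change in X: 383 − 705 = -322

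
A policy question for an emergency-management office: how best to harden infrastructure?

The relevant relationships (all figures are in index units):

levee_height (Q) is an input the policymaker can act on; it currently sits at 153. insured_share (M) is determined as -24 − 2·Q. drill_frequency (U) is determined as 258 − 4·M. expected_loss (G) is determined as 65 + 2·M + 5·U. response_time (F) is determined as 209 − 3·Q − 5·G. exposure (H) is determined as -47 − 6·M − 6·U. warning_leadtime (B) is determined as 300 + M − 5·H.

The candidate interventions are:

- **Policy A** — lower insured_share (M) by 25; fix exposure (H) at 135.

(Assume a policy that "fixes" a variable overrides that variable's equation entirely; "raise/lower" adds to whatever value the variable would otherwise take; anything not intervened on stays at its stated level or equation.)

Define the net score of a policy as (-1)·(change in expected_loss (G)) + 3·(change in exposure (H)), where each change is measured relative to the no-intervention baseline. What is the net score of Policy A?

22560

Baseline:
  Q = 153
  M = -24 − 2·153 = -330
  U = 258 − 4·(-330) = 1578
  G = 65 + 2·(-330) + 5·1578 = 7295
  H = -47 − 6·(-330) − 6·1578 = -7535
Policy A (M − 25, H := 135):
  Q = 153
  M = -24 − 2·153 (−25 from intervention) = -355
  U = 258 − 4·(-355) = 1678
  G = 65 + 2·(-355) + 5·1678 = 7745
  H = 135
ΔG = 7745 − 7295 = 450; ΔH = 135 − (-7535) = 7670
Score = (-1)·450 + 3·7670 = 22560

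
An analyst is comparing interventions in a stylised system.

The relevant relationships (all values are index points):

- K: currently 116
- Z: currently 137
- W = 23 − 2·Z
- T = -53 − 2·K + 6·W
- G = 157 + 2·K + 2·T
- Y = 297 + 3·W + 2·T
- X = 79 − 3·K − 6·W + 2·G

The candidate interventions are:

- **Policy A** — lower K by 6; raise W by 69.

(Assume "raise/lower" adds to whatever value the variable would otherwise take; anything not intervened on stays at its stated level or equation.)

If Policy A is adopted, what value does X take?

Policy A (K − 6, W + 69):
  K = 116 − 6 = 110
  Z = 137
  W = 23 − 2·137 (+69 from intervention) = -182
  T = -53 − 2·110 + 6·(-182) = -1365
  G = 157 + 2·110 + 2·(-1365) = -2353
  X = 79 − 3·110 − 6·(-182) + 2·(-2353) = -3865

-3865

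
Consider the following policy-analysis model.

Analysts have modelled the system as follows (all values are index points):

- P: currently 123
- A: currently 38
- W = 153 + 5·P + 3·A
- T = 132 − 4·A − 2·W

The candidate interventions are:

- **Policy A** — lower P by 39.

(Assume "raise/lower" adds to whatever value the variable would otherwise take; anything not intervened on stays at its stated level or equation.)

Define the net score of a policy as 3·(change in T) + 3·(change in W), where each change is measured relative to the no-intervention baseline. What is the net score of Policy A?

Baseline:
  P = 123
  A = 38
  W = 153 + 5·123 + 3·38 = 882
  T = 132 − 4·38 − 2·882 = -1784
Policy A (P − 39):
  P = 123 − 39 = 84
  A = 38
  W = 153 + 5·84 + 3·38 = 687
  T = 132 − 4·38 − 2·687 = -1394
ΔT = -1394 − (-1784) = 390; ΔW = 687 − 882 = -195
Score = 3·390 + 3·(-195) = 585

585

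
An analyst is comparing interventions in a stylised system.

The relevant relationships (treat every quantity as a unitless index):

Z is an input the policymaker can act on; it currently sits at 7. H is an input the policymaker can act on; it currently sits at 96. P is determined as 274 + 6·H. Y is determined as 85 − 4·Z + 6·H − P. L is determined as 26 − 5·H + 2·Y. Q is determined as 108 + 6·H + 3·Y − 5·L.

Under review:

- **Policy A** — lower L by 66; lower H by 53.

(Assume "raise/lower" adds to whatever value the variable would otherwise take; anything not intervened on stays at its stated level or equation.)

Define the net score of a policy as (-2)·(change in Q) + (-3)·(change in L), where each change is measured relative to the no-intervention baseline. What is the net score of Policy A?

2029

Baseline:
  Z = 7
  H = 96
  P = 274 + 6·96 = 850
  Y = 85 − 4·7 + 6·96 − 850 = -217
  L = 26 − 5·96 + 2·(-217) = -888
  Q = 108 + 6·96 + 3·(-217) − 5·(-888) = 4473
Policy A (L − 66, H − 53):
  Z = 7
  H = 96 − 53 = 43
  P = 274 + 6·43 = 532
  Y = 85 − 4·7 + 6·43 − 532 = -217
  L = 26 − 5·43 + 2·(-217) (−66 from intervention) = -689
  Q = 108 + 6·43 + 3·(-217) − 5·(-689) = 3160
ΔQ = 3160 − 4473 = -1313; ΔL = -689 − (-888) = 199
Score = (-2)·(-1313) + (-3)·199 = 2029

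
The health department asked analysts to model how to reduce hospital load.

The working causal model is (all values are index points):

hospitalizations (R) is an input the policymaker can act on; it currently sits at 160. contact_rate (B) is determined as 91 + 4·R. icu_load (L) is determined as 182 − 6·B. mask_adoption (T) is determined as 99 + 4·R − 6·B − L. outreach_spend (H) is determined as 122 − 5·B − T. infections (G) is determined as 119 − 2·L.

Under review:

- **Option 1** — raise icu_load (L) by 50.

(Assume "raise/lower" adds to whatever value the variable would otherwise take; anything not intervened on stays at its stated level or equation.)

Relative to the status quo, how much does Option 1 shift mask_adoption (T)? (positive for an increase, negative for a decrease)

-50

Baseline:
  R = 160
  B = 91 + 4·160 = 731
  L = 182 − 6·731 = -4204
  T = 99 + 4·160 − 6·731 − (-4204) = 557
Option 1 (L + 50):
  R = 160
  B = 91 + 4·160 = 731
  L = 182 − 6·731 (+50 from intervention) = -4154
  T = 99 + 4·160 − 6·731 − (-4154) = 507
Change in T: 507 − 557 = -50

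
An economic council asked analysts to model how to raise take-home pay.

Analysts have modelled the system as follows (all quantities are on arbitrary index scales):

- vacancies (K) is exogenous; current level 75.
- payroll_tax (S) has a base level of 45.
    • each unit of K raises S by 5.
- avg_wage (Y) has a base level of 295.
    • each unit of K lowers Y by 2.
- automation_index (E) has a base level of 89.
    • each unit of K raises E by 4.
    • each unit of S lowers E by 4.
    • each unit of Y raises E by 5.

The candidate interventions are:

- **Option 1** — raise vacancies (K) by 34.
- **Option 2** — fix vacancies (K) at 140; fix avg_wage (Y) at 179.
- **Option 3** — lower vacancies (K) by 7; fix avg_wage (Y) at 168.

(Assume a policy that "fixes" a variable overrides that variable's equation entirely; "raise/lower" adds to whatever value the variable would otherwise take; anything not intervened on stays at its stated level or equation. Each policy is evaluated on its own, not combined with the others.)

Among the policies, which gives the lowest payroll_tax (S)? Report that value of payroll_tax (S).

385

Option 1 (K + 34):
  K = 75 + 34 = 109
  S = 45 + 5·109 = 590
Option 2 (K := 140, Y := 179):
  K = 140
  S = 45 + 5·140 = 745
Option 3 (K − 7, Y := 168):
  K = 75 − 7 = 68
  S = 45 + 5·68 = 385
Comparing — Option 1: S=590, Option 2: S=745, Option 3: S=385. Lowest is 385 (Option 3).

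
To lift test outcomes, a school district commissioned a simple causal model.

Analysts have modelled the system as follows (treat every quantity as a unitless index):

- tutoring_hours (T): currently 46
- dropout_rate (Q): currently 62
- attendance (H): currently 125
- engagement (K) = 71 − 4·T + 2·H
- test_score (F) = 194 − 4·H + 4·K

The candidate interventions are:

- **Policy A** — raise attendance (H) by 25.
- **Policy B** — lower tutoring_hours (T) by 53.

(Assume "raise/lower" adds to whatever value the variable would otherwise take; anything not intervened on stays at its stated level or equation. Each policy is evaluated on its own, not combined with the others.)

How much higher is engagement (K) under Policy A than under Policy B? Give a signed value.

Policy A (H + 25):
  T = 46
  H = 125 + 25 = 150
  K = 71 − 4·46 + 2·150 = 187
Policy B (T − 53):
  T = 46 − 53 = -7
  H = 125
  K = 71 − 4·(-7) + 2·125 = 349
K: 187 − 349 = -162

-162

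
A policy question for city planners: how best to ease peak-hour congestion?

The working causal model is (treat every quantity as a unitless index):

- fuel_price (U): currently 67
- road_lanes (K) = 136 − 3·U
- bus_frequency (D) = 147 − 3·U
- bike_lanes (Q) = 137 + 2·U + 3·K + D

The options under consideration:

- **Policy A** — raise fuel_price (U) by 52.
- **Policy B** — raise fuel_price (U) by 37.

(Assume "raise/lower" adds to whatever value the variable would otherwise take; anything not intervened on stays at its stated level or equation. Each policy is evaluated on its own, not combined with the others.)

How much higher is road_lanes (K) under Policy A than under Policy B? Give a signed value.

Policy A (U + 52):
  U = 67 + 52 = 119
  K = 136 − 3·119 = -221
Policy B (U + 37):
  U = 67 + 37 = 104
  K = 136 − 3·104 = -176
K: -221 − (-176) = -45

-45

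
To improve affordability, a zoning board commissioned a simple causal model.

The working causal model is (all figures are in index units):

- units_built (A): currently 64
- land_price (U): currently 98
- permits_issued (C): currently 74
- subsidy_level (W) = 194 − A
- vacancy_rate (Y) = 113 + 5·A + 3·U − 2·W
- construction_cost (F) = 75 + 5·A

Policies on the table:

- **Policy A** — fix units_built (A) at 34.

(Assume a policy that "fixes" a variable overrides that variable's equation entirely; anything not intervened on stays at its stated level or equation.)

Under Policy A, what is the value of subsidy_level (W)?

160

Policy A (A := 34):
  A = 34
  W = 194 − 34 = 160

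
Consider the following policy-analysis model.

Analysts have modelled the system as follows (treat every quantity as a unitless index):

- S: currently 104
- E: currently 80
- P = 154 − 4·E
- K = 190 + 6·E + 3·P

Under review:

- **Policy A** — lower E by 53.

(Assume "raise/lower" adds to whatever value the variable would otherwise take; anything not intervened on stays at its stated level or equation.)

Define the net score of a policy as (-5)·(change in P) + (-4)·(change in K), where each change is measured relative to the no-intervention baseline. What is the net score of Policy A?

-2332

Baseline:
  E = 80
  P = 154 − 4·80 = -166
  K = 190 + 6·80 + 3·(-166) = 172
Policy A (E − 53):
  E = 80 − 53 = 27
  P = 154 − 4·27 = 46
  K = 190 + 6·27 + 3·46 = 490
ΔP = 46 − (-166) = 212; ΔK = 490 − 172 = 318
Score = (-5)·212 + (-4)·318 = -2332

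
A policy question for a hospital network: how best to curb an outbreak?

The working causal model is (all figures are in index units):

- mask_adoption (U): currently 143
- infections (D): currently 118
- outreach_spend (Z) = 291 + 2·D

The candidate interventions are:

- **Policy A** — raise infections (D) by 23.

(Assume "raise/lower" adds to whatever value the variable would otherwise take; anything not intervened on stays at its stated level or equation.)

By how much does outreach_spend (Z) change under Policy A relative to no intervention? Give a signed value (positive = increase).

46

Baseline:
  D = 118
  Z = 291 + 2·118 = 527
Policy A (D + 23):
  D = 118 + 23 = 141
  Z = 291 + 2·141 = 573
Change in Z: 573 − 527 = 46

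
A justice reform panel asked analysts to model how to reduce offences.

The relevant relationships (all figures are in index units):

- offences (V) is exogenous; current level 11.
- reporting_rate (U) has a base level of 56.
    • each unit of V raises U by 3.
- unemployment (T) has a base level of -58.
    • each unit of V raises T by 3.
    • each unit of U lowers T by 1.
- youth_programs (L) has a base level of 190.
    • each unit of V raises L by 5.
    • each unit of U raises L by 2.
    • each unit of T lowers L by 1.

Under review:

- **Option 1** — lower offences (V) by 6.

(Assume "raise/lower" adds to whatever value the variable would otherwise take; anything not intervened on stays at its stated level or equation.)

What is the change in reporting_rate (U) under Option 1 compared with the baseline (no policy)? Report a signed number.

-18

Baseline:
  V = 11
  U = 56 + 3·11 = 89
Option 1 (V − 6):
  V = 11 − 6 = 5
  U = 56 + 3·5 = 71
Change in U: 71 − 89 = -18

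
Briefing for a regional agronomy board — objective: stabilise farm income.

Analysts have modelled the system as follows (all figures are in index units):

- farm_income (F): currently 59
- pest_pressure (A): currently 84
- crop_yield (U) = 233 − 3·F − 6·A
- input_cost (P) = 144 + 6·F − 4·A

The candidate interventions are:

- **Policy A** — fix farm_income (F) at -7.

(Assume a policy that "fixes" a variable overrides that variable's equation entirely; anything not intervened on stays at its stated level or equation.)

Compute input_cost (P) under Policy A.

Policy A (F := -7):
  F = -7
  A = 84
  P = 144 + 6·(-7) − 4·84 = -234

-234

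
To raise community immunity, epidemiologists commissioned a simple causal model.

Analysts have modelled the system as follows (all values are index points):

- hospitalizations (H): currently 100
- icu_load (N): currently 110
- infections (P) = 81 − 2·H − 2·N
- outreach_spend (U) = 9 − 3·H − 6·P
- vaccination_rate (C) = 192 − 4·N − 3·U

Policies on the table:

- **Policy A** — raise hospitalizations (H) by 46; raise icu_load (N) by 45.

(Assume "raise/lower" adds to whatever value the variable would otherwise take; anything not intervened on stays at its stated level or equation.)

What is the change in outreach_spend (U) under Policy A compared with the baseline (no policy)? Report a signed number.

Baseline:
  H = 100
  N = 110
  P = 81 − 2·100 − 2·110 = -339
  U = 9 − 3·100 − 6·(-339) = 1743
Policy A (H + 46, N + 45):
  H = 100 + 46 = 146
  N = 110 + 45 = 155
  P = 81 − 2·146 − 2·155 = -521
  U = 9 − 3·146 − 6·(-521) = 2697
Change in U: 2697 − 1743 = 954

954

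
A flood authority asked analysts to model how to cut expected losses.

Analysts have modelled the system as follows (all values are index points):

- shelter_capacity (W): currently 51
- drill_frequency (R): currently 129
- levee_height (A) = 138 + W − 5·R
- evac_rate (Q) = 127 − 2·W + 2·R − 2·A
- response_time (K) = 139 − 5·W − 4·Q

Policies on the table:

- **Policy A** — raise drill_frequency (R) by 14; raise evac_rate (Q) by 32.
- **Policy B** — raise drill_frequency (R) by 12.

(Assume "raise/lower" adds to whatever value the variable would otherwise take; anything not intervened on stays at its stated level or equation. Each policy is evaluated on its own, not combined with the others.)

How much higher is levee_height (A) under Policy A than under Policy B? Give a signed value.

Policy A (R + 14, Q + 32):
  W = 51
  R = 129 + 14 = 143
  A = 138 + 51 − 5·143 = -526
Policy B (R + 12):
  W = 51
  R = 129 + 12 = 141
  A = 138 + 51 − 5·141 = -516
A: -526 − (-516) = -10

-10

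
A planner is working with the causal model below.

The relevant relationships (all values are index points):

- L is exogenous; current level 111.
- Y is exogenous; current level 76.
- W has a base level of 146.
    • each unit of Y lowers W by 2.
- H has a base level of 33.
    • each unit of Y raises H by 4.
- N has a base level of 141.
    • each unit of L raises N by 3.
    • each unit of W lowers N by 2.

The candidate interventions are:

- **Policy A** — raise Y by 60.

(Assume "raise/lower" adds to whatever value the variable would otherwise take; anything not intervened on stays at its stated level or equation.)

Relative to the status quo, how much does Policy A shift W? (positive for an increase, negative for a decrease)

Baseline:
  Y = 76
  W = 146 − 2·76 = -6
Policy A (Y + 60):
  Y = 76 + 60 = 136
  W = 146 − 2·136 = -126
Change in W: -126 − (-6) = -120

-120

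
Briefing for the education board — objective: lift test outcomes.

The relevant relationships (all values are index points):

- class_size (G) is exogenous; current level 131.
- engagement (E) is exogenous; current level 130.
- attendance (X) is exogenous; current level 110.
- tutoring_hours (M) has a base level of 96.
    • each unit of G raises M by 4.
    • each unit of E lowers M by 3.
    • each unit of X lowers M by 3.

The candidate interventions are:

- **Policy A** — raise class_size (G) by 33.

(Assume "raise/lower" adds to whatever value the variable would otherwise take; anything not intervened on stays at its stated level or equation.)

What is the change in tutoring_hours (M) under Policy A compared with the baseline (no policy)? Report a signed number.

Baseline:
  G = 131
  E = 130
  X = 110
  M = 96 + 4·131 − 3·130 − 3·110 = -100
Policy A (G + 33):
  G = 131 + 33 = 164
  E = 130
  X = 110
  M = 96 + 4·164 − 3·130 − 3·110 = 32
Change in M: 32 − (-100) = 132

132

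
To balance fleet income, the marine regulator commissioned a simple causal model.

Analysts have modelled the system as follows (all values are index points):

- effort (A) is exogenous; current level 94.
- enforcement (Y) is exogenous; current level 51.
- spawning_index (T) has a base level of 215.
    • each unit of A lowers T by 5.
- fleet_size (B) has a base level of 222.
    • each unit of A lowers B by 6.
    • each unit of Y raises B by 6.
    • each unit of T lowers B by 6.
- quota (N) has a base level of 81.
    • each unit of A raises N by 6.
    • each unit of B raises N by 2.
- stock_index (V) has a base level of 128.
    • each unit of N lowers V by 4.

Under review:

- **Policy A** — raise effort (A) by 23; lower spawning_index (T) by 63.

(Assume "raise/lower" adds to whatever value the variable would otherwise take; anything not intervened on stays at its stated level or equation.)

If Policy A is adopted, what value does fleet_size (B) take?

Policy A (A + 23, T − 63):
  A = 94 + 23 = 117
  Y = 51
  T = 215 − 5·117 (−63 from intervention) = -433
  B = 222 − 6·117 + 6·51 − 6·(-433) = 2424

2424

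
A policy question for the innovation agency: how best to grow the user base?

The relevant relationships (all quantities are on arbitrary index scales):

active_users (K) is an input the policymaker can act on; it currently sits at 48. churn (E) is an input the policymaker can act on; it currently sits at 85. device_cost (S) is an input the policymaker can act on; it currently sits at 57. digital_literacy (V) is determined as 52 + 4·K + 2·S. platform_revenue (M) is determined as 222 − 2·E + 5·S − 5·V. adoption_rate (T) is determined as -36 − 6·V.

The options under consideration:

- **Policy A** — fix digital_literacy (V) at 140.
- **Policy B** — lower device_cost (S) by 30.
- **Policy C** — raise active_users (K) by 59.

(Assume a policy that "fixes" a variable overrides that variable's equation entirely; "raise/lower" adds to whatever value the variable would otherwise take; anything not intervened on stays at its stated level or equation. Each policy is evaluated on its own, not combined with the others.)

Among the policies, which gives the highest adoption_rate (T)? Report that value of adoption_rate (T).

Policy A (V := 140):
  K = 48
  S = 57
  V = 140
  T = -36 − 6·140 = -876
Policy B (S − 30):
  K = 48
  S = 57 − 30 = 27
  V = 52 + 4·48 + 2·27 = 298
  T = -36 − 6·298 = -1824
Policy C (K + 59):
  K = 48 + 59 = 107
  S = 57
  V = 52 + 4·107 + 2·57 = 594
  T = -36 − 6·594 = -3600
Comparing — Policy A: T=-876, Policy B: T=-1824, Policy C: T=-3600. Highest is -876 (Policy A).

-876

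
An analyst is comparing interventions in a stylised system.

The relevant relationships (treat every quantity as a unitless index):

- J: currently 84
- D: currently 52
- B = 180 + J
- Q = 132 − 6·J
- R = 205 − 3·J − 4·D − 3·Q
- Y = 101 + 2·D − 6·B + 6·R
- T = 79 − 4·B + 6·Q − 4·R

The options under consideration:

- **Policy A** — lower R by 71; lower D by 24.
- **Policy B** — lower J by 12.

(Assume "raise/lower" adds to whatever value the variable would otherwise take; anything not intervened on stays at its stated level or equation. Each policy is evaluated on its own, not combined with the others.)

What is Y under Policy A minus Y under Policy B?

1110

Policy A (R − 71, D − 24):
  J = 84
  D = 52 − 24 = 28
  B = 180 + 84 = 264
  Q = 132 − 6·84 = -372
  R = 205 − 3·84 − 4·28 − 3·(-372) (−71 from intervention) = 886
  Y = 101 + 2·28 − 6·264 + 6·886 = 3889
Policy B (J − 12):
  J = 84 − 12 = 72
  D = 52
  B = 180 + 72 = 252
  Q = 132 − 6·72 = -300
  R = 205 − 3·72 − 4·52 − 3·(-300) = 681
  Y = 101 + 2·52 − 6·252 + 6·681 = 2779
Y: 3889 − 2779 = 1110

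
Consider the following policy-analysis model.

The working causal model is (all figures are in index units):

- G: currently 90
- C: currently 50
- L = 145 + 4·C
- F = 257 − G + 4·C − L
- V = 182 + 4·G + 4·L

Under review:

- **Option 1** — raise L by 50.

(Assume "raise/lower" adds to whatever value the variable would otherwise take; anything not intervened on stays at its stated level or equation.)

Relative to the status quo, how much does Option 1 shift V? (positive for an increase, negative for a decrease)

200

Baseline:
  G = 90
  C = 50
  L = 145 + 4·50 = 345
  V = 182 + 4·90 + 4·345 = 1922
Option 1 (L + 50):
  G = 90
  C = 50
  L = 145 + 4·50 (+50 from intervention) = 395
  V = 182 + 4·90 + 4·395 = 2122
Change in V: 2122 − 1922 = 200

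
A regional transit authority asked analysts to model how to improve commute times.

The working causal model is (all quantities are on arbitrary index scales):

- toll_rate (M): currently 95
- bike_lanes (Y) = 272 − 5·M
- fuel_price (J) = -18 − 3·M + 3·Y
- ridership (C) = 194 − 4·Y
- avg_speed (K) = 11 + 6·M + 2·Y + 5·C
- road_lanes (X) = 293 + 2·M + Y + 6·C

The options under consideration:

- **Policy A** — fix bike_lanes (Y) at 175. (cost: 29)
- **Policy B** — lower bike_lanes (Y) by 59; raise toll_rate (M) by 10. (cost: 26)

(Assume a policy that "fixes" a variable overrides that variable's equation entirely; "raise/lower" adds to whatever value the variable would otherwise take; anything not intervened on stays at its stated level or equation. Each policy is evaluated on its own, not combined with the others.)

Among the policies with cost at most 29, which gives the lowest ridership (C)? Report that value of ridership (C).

-506

Policy A (Y := 175):
  M = 95
  Y = 175
  C = 194 − 4·175 = -506
Policy B (Y − 59, M + 10):
  M = 95 + 10 = 105
  Y = 272 − 5·105 (−59 from intervention) = -312
  C = 194 − 4·(-312) = 1442
Comparing — Policy A: C=-506, Policy B: C=1442. Lowest is -506 (Policy A).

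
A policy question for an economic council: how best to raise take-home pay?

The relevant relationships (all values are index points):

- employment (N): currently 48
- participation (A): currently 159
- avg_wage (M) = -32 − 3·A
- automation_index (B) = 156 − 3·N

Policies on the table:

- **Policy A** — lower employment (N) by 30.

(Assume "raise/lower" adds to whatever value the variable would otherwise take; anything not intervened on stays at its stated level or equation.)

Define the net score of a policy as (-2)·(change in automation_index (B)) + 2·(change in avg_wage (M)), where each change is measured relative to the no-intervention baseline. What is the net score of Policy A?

Baseline:
  N = 48
  A = 159
  M = -32 − 3·159 = -509
  B = 156 − 3·48 = 12
Policy A (N − 30):
  N = 48 − 30 = 18
  A = 159
  M = -32 − 3·159 = -509
  B = 156 − 3·18 = 102
ΔB = 102 − 12 = 90; ΔM = -509 − (-509) = 0
Score = (-2)·90 + 2·0 = -180

-180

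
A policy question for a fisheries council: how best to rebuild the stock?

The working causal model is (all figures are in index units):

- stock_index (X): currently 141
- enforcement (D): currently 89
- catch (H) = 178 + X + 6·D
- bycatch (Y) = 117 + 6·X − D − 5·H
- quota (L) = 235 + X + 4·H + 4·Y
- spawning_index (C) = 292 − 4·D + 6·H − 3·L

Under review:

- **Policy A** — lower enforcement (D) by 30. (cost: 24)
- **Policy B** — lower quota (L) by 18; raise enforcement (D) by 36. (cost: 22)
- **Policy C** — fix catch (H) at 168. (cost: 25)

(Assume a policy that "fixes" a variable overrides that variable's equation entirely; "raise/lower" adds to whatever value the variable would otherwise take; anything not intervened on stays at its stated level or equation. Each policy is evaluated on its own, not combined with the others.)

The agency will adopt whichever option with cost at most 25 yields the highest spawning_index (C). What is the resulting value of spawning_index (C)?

46388

Policy A (D − 30):
  X = 141
  D = 89 − 30 = 59
  H = 178 + 141 + 6·59 = 673
  Y = 117 + 6·141 − 59 − 5·673 = -2461
  L = 235 + 141 + 4·673 + 4·(-2461) = -6776
  C = 292 − 4·59 + 6·673 − 3·(-6776) = 24422
Policy B (L − 18, D + 36):
  X = 141
  D = 89 + 36 = 125
  H = 178 + 141 + 6·125 = 1069
  Y = 117 + 6·141 − 125 − 5·1069 = -4507
  L = 235 + 141 + 4·1069 + 4·(-4507) (−18 from intervention) = -13394
  C = 292 − 4·125 + 6·1069 − 3·(-13394) = 46388
Policy C (H := 168):
  X = 141
  D = 89
  H = 168
  Y = 117 + 6·141 − 89 − 5·168 = 34
  L = 235 + 141 + 4·168 + 4·34 = 1184
  C = 292 − 4·89 + 6·168 − 3·1184 = -2608
Comparing — Policy A: C=24422, Policy B: C=46388, Policy C: C=-2608. Highest is 46388 (Policy B).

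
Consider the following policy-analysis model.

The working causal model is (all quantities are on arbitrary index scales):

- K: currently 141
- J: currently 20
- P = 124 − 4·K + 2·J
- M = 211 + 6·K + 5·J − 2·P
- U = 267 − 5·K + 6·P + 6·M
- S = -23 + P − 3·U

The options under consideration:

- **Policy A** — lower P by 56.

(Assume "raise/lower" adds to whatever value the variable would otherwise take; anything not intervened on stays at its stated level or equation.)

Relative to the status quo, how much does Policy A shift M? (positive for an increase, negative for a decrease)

Baseline:
  K = 141
  J = 20
  P = 124 − 4·141 + 2·20 = -400
  M = 211 + 6·141 + 5·20 − 2·(-400) = 1957
Policy A (P − 56):
  K = 141
  J = 20
  P = 124 − 4·141 + 2·20 (−56 from intervention) = -456
  M = 211 + 6·141 + 5·20 − 2·(-456) = 2069
Change in M: 2069 − 1957 = 112

112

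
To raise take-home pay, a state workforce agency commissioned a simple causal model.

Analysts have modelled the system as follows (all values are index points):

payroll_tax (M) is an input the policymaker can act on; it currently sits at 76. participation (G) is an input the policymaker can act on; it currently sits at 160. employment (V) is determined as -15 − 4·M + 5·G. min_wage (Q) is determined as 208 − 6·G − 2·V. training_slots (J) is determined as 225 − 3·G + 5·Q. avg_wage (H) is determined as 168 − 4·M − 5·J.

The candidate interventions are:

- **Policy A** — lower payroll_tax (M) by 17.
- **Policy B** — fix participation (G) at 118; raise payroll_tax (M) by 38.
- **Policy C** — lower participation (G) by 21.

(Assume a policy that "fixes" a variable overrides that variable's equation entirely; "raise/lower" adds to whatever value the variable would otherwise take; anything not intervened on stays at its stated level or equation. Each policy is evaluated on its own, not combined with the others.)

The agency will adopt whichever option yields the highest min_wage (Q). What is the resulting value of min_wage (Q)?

Policy A (M − 17):
  M = 76 − 17 = 59
  G = 160
  V = -15 − 4·59 + 5·160 = 549
  Q = 208 − 6·160 − 2·549 = -1850
Policy B (G := 118, M + 38):
  M = 76 + 38 = 114
  G = 118
  V = -15 − 4·114 + 5·118 = 119
  Q = 208 − 6·118 − 2·119 = -738
Policy C (G − 21):
  M = 76
  G = 160 − 21 = 139
  V = -15 − 4·76 + 5·139 = 376
  Q = 208 − 6·139 − 2·376 = -1378
Comparing — Policy A: Q=-1850, Policy B: Q=-738, Policy C: Q=-1378. Highest is -738 (Policy B).

-738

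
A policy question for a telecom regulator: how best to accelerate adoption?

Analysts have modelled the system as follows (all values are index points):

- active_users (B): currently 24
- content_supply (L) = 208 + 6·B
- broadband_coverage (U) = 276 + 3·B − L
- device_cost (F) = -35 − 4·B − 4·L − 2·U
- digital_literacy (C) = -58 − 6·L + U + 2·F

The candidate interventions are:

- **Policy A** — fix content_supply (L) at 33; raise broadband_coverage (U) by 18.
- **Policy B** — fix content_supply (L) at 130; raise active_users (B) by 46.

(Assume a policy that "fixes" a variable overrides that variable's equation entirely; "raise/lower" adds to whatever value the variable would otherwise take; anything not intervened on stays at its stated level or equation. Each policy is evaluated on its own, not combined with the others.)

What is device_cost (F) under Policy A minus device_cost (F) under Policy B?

Policy A (L := 33, U + 18):
  B = 24
  L = 33
  U = 276 + 3·24 − 33 (+18 from intervention) = 333
  F = -35 − 4·24 − 4·33 − 2·333 = -929
Policy B (L := 130, B + 46):
  B = 24 + 46 = 70
  L = 130
  U = 276 + 3·70 − 130 = 356
  F = -35 − 4·70 − 4·130 − 2·356 = -1547
F: -929 − (-1547) = 618

618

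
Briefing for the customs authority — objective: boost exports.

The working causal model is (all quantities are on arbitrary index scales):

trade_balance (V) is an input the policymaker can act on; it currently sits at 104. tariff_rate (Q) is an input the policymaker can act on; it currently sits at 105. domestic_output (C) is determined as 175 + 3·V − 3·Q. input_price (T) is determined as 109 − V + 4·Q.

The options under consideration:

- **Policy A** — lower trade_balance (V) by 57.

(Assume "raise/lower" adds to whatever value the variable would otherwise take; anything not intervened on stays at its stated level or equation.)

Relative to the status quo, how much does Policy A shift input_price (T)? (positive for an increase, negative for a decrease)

57

Baseline:
  V = 104
  Q = 105
  T = 109 − 104 + 4·105 = 425
Policy A (V − 57):
  V = 104 − 57 = 47
  Q = 105
  T = 109 − 47 + 4·105 = 482
Change in T: 482 − 425 = 57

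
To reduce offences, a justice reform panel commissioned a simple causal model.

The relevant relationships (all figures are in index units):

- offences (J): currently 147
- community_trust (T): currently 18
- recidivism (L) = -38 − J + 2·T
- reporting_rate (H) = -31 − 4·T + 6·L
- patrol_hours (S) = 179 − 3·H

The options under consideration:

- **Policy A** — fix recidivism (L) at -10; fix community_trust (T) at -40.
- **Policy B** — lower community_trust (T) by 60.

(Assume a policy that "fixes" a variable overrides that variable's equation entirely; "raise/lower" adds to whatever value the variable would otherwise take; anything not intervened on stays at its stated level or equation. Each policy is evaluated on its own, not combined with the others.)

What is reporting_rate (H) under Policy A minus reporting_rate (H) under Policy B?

Policy A (L := -10, T := -40):
  J = 147
  T = -40
  L = -10
  H = -31 − 4·(-40) + 6·(-10) = 69
Policy B (T − 60):
  J = 147
  T = 18 − 60 = -42
  L = -38 − 147 + 2·(-42) = -269
  H = -31 − 4·(-42) + 6·(-269) = -1477
H: 69 − (-1477) = 1546

1546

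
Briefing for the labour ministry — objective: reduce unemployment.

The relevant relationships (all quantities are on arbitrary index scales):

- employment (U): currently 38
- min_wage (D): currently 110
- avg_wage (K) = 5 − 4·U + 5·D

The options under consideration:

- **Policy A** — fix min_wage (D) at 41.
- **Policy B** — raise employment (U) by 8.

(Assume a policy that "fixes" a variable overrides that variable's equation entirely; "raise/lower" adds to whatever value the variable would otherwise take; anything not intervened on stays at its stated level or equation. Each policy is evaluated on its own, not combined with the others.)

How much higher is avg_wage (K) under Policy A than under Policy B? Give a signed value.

Policy A (D := 41):
  U = 38
  D = 41
  K = 5 − 4·38 + 5·41 = 58
Policy B (U + 8):
  U = 38 + 8 = 46
  D = 110
  K = 5 − 4·46 + 5·110 = 371
K: 58 − 371 = -313

-313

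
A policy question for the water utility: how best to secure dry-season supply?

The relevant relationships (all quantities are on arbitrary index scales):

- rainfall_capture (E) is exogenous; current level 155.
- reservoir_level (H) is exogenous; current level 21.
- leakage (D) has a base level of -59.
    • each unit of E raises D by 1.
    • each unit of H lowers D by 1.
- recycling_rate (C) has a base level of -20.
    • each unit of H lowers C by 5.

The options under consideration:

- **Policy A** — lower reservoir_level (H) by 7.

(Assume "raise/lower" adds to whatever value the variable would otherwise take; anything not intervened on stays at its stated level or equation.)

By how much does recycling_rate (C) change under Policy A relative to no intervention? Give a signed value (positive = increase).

35

Baseline:
  H = 21
  C = -20 − 5·21 = -125
Policy A (H − 7):
  H = 21 − 7 = 14
  C = -20 − 5·14 = -90
Change in C: -90 − (-125) = 35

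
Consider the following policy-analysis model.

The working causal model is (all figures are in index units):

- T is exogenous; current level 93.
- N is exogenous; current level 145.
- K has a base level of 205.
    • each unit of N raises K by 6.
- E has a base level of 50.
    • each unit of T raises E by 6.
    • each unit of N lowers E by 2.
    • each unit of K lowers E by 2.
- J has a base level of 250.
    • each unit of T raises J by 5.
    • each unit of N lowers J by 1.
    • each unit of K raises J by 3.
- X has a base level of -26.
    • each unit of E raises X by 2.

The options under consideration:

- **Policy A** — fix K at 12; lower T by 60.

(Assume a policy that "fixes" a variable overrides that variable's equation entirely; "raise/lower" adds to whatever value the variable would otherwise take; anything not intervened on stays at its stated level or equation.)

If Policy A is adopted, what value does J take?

Policy A (K := 12, T − 60):
  T = 93 − 60 = 33
  N = 145
  K = 12
  J = 250 + 5·33 − 145 + 3·12 = 306

306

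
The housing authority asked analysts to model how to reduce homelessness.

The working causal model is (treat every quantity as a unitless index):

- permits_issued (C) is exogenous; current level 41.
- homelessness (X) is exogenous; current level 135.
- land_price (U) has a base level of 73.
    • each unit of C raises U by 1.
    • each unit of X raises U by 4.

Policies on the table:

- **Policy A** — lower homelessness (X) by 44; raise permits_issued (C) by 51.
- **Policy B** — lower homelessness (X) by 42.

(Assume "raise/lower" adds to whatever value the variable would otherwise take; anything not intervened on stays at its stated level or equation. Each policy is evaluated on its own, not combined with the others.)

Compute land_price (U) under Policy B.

486

Policy B (X − 42):
  C = 41
  X = 135 − 42 = 93
  U = 73 + 41 + 4·93 = 486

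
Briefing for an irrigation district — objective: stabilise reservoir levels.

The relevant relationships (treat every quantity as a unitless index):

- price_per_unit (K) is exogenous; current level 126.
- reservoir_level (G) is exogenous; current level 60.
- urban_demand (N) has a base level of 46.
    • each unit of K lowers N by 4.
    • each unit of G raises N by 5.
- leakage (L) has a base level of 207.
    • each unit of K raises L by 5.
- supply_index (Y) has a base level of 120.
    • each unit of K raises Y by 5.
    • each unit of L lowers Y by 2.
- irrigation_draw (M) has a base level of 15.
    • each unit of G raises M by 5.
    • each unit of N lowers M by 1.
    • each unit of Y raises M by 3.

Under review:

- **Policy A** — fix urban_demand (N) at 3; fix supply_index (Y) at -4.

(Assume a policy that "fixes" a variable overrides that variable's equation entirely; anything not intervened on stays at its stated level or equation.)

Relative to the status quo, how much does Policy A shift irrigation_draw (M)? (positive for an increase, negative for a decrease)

Baseline:
  K = 126
  G = 60
  N = 46 − 4·126 + 5·60 = -158
  L = 207 + 5·126 = 837
  Y = 120 + 5·126 − 2·837 = -924
  M = 15 + 5·60 − (-158) + 3·(-924) = -2299
Policy A (N := 3, Y := -4):
  K = 126
  G = 60
  N = 3
  L = 207 + 5·126 = 837
  Y = -4
  M = 15 + 5·60 − 3 + 3·(-4) = 300
Change in M: 300 − (-2299) = 2599

2599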